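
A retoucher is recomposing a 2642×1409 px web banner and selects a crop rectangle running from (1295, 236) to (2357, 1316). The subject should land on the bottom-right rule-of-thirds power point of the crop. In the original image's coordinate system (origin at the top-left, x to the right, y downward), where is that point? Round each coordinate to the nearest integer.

(2003, 956)

Crop width = 2357 − 1295 = 1062 px; one third is 354.00 px.
Crop height = 1316 − 236 = 1080 px; one third is 360.00 px.
The bottom-right point is two-thirds across and two-thirds down within the crop:
x = 1295 + 2 × 354.00 ≈ 2003; y = 236 + 2 × 360.00 ≈ 956.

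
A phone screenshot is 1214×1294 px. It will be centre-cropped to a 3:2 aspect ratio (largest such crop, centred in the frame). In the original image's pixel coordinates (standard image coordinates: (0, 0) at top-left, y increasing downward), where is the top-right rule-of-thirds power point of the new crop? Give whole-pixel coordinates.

1214/1294 < 3/2, so the 3:2 crop keeps the full width 1214 and trims height to 1214 × 2/3 = 809.33 px.
Top offset = (1294 − 809.33)/2 = 242.33 px; left offset = 0.
Top-right is two-thirds across and one-third down within the crop:
x = 0.00 + 2 × 1214.00/3 ≈ 809; y = 242.33 + 1 × 809.33/3 ≈ 512.

(809, 512)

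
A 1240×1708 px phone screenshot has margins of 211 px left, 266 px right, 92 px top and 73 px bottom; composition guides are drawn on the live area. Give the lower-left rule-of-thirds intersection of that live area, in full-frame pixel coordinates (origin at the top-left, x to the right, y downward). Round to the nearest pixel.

x = 465 px, y = 1121 px

Content width = 1240 − 211 − 266 = 763 px; content height = 1708 − 92 − 73 = 1543 px.
Lower-left is one-third across and two-thirds down within the live area.
x = 211 + 1 × 763/3 = 211 + 254.33 ≈ 465
y = 92 + 2 × 1543/3 = 92 + 1028.67 ≈ 1121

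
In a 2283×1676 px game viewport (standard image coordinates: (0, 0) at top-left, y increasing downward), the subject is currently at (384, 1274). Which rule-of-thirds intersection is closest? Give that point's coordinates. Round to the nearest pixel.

x = 761 px, y = 1117 px

Third lines: x ∈ {761, 1522}, y ∈ {559, 1117}.
384 is closer to x = 761; 1274 is closer to y = 1117.
So the nearest intersection is the lower-left power point.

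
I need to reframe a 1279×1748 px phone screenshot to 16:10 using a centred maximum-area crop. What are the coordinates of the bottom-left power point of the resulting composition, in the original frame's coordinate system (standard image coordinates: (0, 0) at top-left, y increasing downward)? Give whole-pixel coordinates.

(426, 1007)

1279/1748 < 16/10, so the 16:10 crop keeps the full width 1279 and trims height to 1279 × 10/16 = 799.38 px.
Top offset = (1748 − 799.38)/2 = 474.31 px; left offset = 0.
Bottom-left is one-third across and two-thirds down within the crop:
x = 0.00 + 1 × 1279.00/3 ≈ 426; y = 474.31 + 2 × 799.38/3 ≈ 1007.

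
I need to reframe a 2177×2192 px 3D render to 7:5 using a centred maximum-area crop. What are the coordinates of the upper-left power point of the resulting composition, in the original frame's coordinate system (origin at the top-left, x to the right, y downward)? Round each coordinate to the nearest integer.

x = 726 px, y = 837 px

2177/2192 < 7/5, so the 7:5 crop keeps the full width 2177 and trims height to 2177 × 5/7 = 1555.00 px.
Top offset = (2192 − 1555.00)/2 = 318.50 px; left offset = 0.
Upper-left is one-third across and one-third down within the crop:
x = 0.00 + 1 × 2177.00/3 ≈ 726; y = 318.50 + 1 × 1555.00/3 ≈ 837.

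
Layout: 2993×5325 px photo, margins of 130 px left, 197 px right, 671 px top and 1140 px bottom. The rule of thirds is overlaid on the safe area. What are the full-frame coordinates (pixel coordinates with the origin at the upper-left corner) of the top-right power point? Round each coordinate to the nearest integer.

(1907, 1842)

Content width = 2993 − 130 − 197 = 2666 px; content height = 5325 − 671 − 1140 = 3514 px.
Top-right is two-thirds across and one-third down within the safe area.
x = 130 + 2 × 2666/3 = 130 + 1777.33 ≈ 1907
y = 671 + 1 × 3514/3 = 671 + 1171.33 ≈ 1842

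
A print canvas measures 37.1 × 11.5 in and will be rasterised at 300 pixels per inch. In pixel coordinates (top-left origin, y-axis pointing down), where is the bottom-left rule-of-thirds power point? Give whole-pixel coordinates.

x = 3710 px, y = 2300 px

In pixels the canvas is 37.1 × 300 = 11130 wide and 11.5 × 300 = 3450 tall.
The bottom-left point is one-third across and two-thirds down:
x = 1 × 11130/3 ≈ 3710; y = 2 × 3450/3 ≈ 2300.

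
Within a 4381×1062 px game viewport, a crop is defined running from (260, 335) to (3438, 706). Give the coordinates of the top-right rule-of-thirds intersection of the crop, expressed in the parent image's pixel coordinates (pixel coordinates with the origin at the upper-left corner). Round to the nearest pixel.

Crop width = 3438 − 260 = 3178 px; one third is 1059.33 px.
Crop height = 706 − 335 = 371 px; one third is 123.67 px.
The top-right point is two-thirds across and one-third down within the crop:
x = 260 + 2 × 1059.33 ≈ 2379; y = 335 + 1 × 123.67 ≈ 459.

(2379, 459)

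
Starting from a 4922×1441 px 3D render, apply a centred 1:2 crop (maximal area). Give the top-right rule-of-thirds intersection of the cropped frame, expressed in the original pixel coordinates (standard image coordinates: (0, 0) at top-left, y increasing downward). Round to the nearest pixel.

x = 2581 px, y = 480 px

4922/1441 > 1/2, so the 1:2 crop keeps the full height 1441 and trims width to 1441 × 1/2 = 720.50 px.
Left offset = (4922 − 720.50)/2 = 2100.75 px; top offset = 0.
Top-right is two-thirds across and one-third down within the crop:
x = 2100.75 + 2 × 720.50/3 ≈ 2581; y = 0.00 + 1 × 1441.00/3 ≈ 480.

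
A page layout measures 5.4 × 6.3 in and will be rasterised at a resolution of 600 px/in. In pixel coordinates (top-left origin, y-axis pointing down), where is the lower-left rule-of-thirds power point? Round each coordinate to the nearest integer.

In pixels the canvas is 5.4 × 600 = 3240 wide and 6.3 × 600 = 3780 tall.
The lower-left point is one-third across and two-thirds down:
x = 1 × 3240/3 ≈ 1080; y = 2 × 3780/3 ≈ 2520.

x = 1080 px, y = 2520 px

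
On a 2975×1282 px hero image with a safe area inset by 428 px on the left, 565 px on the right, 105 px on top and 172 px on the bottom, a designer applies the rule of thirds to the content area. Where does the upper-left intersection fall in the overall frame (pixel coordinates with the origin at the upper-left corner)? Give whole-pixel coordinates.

Content width = 2975 − 428 − 565 = 1982 px; content height = 1282 − 105 − 172 = 1005 px.
Upper-left is one-third across and one-third down within the content area.
x = 428 + 1 × 1982/3 = 428 + 660.67 ≈ 1089
y = 105 + 1 × 1005/3 = 105 + 335.00 ≈ 440

x = 1089 px, y = 440 px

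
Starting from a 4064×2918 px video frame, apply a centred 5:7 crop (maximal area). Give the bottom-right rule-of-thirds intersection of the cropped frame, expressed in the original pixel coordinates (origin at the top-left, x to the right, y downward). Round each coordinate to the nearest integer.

4064/2918 > 5/7, so the 5:7 crop keeps the full height 2918 and trims width to 2918 × 5/7 = 2084.29 px.
Left offset = (4064 − 2084.29)/2 = 989.86 px; top offset = 0.
Bottom-right is two-thirds across and two-thirds down within the crop:
x = 989.86 + 2 × 2084.29/3 ≈ 2379; y = 0.00 + 2 × 2918.00/3 ≈ 1945.

x = 2379 px, y = 1945 px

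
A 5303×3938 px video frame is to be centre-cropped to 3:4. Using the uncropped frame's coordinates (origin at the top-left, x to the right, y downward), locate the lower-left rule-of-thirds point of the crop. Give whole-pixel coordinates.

(2159, 2625)

5303/3938 > 3/4, so the 3:4 crop keeps the full height 3938 and trims width to 3938 × 3/4 = 2953.50 px.
Left offset = (5303 − 2953.50)/2 = 1174.75 px; top offset = 0.
Lower-left is one-third across and two-thirds down within the crop:
x = 1174.75 + 1 × 2953.50/3 ≈ 2159; y = 0.00 + 2 × 3938.00/3 ≈ 2625.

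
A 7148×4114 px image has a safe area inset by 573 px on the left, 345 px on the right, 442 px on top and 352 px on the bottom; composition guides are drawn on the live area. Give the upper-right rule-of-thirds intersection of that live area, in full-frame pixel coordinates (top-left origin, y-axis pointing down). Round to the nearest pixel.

Content width = 7148 − 573 − 345 = 6230 px; content height = 4114 − 442 − 352 = 3320 px.
Upper-right is two-thirds across and one-third down within the live area.
x = 573 + 2 × 6230/3 = 573 + 4153.33 ≈ 4726
y = 442 + 1 × 3320/3 = 442 + 1106.67 ≈ 1549

(4726, 1549)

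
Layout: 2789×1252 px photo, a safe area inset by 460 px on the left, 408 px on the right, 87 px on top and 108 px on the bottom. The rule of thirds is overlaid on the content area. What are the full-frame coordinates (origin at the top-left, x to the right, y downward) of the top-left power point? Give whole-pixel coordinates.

x = 1100 px, y = 439 px

Content width = 2789 − 460 − 408 = 1921 px; content height = 1252 − 87 − 108 = 1057 px.
Top-left is one-third across and one-third down within the content area.
x = 460 + 1 × 1921/3 = 460 + 640.33 ≈ 1100
y = 87 + 1 × 1057/3 = 87 + 352.33 ≈ 439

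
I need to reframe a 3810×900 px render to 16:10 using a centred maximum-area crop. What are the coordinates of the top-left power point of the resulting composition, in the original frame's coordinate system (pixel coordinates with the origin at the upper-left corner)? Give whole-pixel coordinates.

3810/900 > 16/10, so the 16:10 crop keeps the full height 900 and trims width to 900 × 16/10 = 1440.00 px.
Left offset = (3810 − 1440.00)/2 = 1185.00 px; top offset = 0.
Top-left is one-third across and one-third down within the crop:
x = 1185.00 + 1 × 1440.00/3 ≈ 1665; y = 0.00 + 1 × 900.00/3 ≈ 300.

x = 1665 px, y = 300 px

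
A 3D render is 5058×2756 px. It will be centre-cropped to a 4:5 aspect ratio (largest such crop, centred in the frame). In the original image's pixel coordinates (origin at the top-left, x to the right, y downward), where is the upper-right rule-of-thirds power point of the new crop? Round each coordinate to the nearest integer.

x = 2896 px, y = 919 px

5058/2756 > 4/5, so the 4:5 crop keeps the full height 2756 and trims width to 2756 × 4/5 = 2204.80 px.
Left offset = (5058 − 2204.80)/2 = 1426.60 px; top offset = 0.
Upper-right is two-thirds across and one-third down within the crop:
x = 1426.60 + 2 × 2204.80/3 ≈ 2896; y = 0.00 + 1 × 2756.00/3 ≈ 919.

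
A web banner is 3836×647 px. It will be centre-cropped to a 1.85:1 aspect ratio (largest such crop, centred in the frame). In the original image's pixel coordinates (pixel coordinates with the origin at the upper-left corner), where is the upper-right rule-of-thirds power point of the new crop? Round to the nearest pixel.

3836/647 > 1.85/1, so the 1.85:1 crop keeps the full height 647 and trims width to 647 × 1.85/1 = 1196.95 px.
Left offset = (3836 − 1196.95)/2 = 1319.53 px; top offset = 0.
Upper-right is two-thirds across and one-third down within the crop:
x = 1319.53 + 2 × 1196.95/3 ≈ 2117; y = 0.00 + 1 × 647.00/3 ≈ 216.

x = 2117 px, y = 216 px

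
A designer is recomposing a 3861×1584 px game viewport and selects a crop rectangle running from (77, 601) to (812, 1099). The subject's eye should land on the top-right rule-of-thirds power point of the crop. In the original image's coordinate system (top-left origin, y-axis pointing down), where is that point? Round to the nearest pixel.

Crop width = 812 − 77 = 735 px; one third is 245.00 px.
Crop height = 1099 − 601 = 498 px; one third is 166.00 px.
The top-right point is two-thirds across and one-third down within the crop:
x = 77 + 2 × 245.00 ≈ 567; y = 601 + 1 × 166.00 ≈ 767.

(567, 767)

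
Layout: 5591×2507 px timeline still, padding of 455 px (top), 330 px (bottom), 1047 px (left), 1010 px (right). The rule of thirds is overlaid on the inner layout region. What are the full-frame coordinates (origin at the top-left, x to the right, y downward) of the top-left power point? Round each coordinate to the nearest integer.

Content width = 5591 − 1047 − 1010 = 3534 px; content height = 2507 − 455 − 330 = 1722 px.
Top-left is one-third across and one-third down within the inner layout region.
x = 1047 + 1 × 3534/3 = 1047 + 1178.00 ≈ 2225
y = 455 + 1 × 1722/3 = 455 + 574.00 ≈ 1029

x = 2225 px, y = 1029 px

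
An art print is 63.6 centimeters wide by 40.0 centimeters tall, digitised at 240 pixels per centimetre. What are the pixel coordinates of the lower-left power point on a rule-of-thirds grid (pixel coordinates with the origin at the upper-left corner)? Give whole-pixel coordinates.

(5088, 6400)

In pixels the canvas is 63.6 × 240 = 15264 wide and 40.0 × 240 = 9600 tall.
The lower-left point is one-third across and two-thirds down:
x = 1 × 15264/3 ≈ 5088; y = 2 × 9600/3 ≈ 6400.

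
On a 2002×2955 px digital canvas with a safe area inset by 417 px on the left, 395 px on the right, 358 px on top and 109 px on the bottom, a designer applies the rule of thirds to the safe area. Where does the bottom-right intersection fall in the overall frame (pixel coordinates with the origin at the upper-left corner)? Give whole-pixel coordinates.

Content width = 2002 − 417 − 395 = 1190 px; content height = 2955 − 358 − 109 = 2488 px.
Bottom-right is two-thirds across and two-thirds down within the safe area.
x = 417 + 2 × 1190/3 = 417 + 793.33 ≈ 1210
y = 358 + 2 × 2488/3 = 358 + 1658.67 ≈ 2017

x = 1210 px, y = 2017 px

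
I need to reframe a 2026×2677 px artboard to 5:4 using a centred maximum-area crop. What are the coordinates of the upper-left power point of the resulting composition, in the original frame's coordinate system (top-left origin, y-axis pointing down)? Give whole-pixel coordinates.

2026/2677 < 5/4, so the 5:4 crop keeps the full width 2026 and trims height to 2026 × 4/5 = 1620.80 px.
Top offset = (2677 − 1620.80)/2 = 528.10 px; left offset = 0.
Upper-left is one-third across and one-third down within the crop:
x = 0.00 + 1 × 2026.00/3 ≈ 675; y = 528.10 + 1 × 1620.80/3 ≈ 1068.

(675, 1068)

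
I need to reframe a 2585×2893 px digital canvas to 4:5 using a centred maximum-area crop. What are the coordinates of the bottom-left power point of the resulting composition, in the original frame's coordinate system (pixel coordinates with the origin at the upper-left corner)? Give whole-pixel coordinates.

2585/2893 > 4/5, so the 4:5 crop keeps the full height 2893 and trims width to 2893 × 4/5 = 2314.40 px.
Left offset = (2585 − 2314.40)/2 = 135.30 px; top offset = 0.
Bottom-left is one-third across and two-thirds down within the crop:
x = 135.30 + 1 × 2314.40/3 ≈ 907; y = 0.00 + 2 × 2893.00/3 ≈ 1929.

x = 907 px, y = 1929 px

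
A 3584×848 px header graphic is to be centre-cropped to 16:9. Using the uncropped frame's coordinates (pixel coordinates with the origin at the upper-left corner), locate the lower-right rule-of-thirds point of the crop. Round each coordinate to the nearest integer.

3584/848 > 16/9, so the 16:9 crop keeps the full height 848 and trims width to 848 × 16/9 = 1507.56 px.
Left offset = (3584 − 1507.56)/2 = 1038.22 px; top offset = 0.
Lower-right is two-thirds across and two-thirds down within the crop:
x = 1038.22 + 2 × 1507.56/3 ≈ 2043; y = 0.00 + 2 × 848.00/3 ≈ 565.

x = 2043 px, y = 565 px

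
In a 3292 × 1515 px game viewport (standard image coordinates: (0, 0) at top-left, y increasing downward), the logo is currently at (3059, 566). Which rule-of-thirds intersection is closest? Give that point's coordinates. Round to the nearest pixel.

Third lines: x ∈ {1097, 2195}, y ∈ {505, 1010}.
3059 is closer to x = 2195; 566 is closer to y = 505.
So the nearest intersection is the upper-right power point.

(2195, 505)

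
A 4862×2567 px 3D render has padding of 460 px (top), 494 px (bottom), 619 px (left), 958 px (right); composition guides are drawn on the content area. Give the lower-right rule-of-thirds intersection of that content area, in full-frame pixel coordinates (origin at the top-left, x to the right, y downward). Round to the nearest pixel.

Content width = 4862 − 619 − 958 = 3285 px; content height = 2567 − 460 − 494 = 1613 px.
Lower-right is two-thirds across and two-thirds down within the content area.
x = 619 + 2 × 3285/3 = 619 + 2190.00 ≈ 2809
y = 460 + 2 × 1613/3 = 460 + 1075.33 ≈ 1535

(2809, 1535)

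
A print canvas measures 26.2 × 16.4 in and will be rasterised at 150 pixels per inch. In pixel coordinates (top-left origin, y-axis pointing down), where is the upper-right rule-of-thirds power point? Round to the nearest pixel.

In pixels the canvas is 26.2 × 150 = 3930 wide and 16.4 × 150 = 2460 tall.
The upper-right point is two-thirds across and one-third down:
x = 2 × 3930/3 ≈ 2620; y = 1 × 2460/3 ≈ 820.

(2620, 820)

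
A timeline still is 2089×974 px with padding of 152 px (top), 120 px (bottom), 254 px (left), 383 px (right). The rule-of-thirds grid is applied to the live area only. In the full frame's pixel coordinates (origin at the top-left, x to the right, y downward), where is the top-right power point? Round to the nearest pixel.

Content width = 2089 − 254 − 383 = 1452 px; content height = 974 − 152 − 120 = 702 px.
Top-right is two-thirds across and one-third down within the live area.
x = 254 + 2 × 1452/3 = 254 + 968.00 ≈ 1222
y = 152 + 1 × 702/3 = 152 + 234.00 ≈ 386

(1222, 386)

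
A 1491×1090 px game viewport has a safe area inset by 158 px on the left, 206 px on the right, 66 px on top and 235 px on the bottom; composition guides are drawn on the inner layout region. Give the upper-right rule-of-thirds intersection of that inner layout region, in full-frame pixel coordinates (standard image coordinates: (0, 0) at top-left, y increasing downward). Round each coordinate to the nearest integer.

x = 909 px, y = 329 px

Content width = 1491 − 158 − 206 = 1127 px; content height = 1090 − 66 − 235 = 789 px.
Upper-right is two-thirds across and one-third down within the inner layout region.
x = 158 + 2 × 1127/3 = 158 + 751.33 ≈ 909
y = 66 + 1 × 789/3 = 66 + 263.00 ≈ 329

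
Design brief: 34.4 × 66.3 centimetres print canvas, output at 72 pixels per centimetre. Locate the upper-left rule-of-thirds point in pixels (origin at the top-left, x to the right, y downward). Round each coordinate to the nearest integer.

(826, 1591)

In pixels the canvas is 34.4 × 72 = 2476.8 wide and 66.3 × 72 = 4773.6 tall.
The upper-left point is one-third across and one-third down:
x = 1 × 2476.8/3 ≈ 826; y = 1 × 4773.6/3 ≈ 1591.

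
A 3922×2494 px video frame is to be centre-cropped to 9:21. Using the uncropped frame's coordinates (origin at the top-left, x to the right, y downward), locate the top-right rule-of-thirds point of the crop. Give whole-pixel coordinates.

(2139, 831)

3922/2494 > 9/21, so the 9:21 crop keeps the full height 2494 and trims width to 2494 × 9/21 = 1068.86 px.
Left offset = (3922 − 1068.86)/2 = 1426.57 px; top offset = 0.
Top-right is two-thirds across and one-third down within the crop:
x = 1426.57 + 2 × 1068.86/3 ≈ 2139; y = 0.00 + 1 × 2494.00/3 ≈ 831.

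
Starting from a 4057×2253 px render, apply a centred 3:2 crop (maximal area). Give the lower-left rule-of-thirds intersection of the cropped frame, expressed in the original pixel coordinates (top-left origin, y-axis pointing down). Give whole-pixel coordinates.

4057/2253 > 3/2, so the 3:2 crop keeps the full height 2253 and trims width to 2253 × 3/2 = 3379.50 px.
Left offset = (4057 − 3379.50)/2 = 338.75 px; top offset = 0.
Lower-left is one-third across and two-thirds down within the crop:
x = 338.75 + 1 × 3379.50/3 ≈ 1465; y = 0.00 + 2 × 2253.00/3 ≈ 1502.

(1465, 1502)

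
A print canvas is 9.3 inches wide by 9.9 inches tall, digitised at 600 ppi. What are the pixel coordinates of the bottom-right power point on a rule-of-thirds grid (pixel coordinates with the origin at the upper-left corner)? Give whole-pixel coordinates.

In pixels the canvas is 9.3 × 600 = 5580 wide and 9.9 × 600 = 5940 tall.
The bottom-right point is two-thirds across and two-thirds down:
x = 2 × 5580/3 ≈ 3720; y = 2 × 5940/3 ≈ 3960.

(3720, 3960)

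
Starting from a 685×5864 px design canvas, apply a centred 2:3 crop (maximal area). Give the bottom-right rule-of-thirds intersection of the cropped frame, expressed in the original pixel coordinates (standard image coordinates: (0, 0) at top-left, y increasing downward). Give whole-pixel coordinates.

685/5864 < 2/3, so the 2:3 crop keeps the full width 685 and trims height to 685 × 3/2 = 1027.50 px.
Top offset = (5864 − 1027.50)/2 = 2418.25 px; left offset = 0.
Bottom-right is two-thirds across and two-thirds down within the crop:
x = 0.00 + 2 × 685.00/3 ≈ 457; y = 2418.25 + 2 × 1027.50/3 ≈ 3103.

x = 457 px, y = 3103 px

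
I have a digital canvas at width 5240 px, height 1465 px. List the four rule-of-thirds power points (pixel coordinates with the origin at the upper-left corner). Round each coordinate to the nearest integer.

One third of 5240 is 1746.67; one third of 1465 is 488.33.
Vertical third lines at x = 1747 and x = 3493; horizontal third lines at y = 488 and y = 977.

(1747, 488), (3493, 488), (1747, 977), (3493, 977)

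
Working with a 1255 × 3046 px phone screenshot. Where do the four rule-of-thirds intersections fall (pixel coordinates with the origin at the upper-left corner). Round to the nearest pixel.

(418, 1015), (837, 1015), (418, 2031), (837, 2031)

One third of 1255 is 418.33; one third of 3046 is 1015.33.
Vertical third lines at x = 418 and x = 837; horizontal third lines at y = 1015 and y = 2031.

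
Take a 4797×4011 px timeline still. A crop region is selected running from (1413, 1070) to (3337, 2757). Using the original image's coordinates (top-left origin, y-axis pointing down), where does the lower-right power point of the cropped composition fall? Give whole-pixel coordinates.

Crop width = 3337 − 1413 = 1924 px; one third is 641.33 px.
Crop height = 2757 − 1070 = 1687 px; one third is 562.33 px.
The lower-right point is two-thirds across and two-thirds down within the crop:
x = 1413 + 2 × 641.33 ≈ 2696; y = 1070 + 2 × 562.33 ≈ 2195.

(2696, 2195)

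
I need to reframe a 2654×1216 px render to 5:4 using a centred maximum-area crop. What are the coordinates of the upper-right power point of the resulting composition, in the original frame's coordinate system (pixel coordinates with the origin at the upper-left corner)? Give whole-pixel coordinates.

2654/1216 > 5/4, so the 5:4 crop keeps the full height 1216 and trims width to 1216 × 5/4 = 1520.00 px.
Left offset = (2654 − 1520.00)/2 = 567.00 px; top offset = 0.
Upper-right is two-thirds across and one-third down within the crop:
x = 567.00 + 2 × 1520.00/3 ≈ 1580; y = 0.00 + 1 × 1216.00/3 ≈ 405.

(1580, 405)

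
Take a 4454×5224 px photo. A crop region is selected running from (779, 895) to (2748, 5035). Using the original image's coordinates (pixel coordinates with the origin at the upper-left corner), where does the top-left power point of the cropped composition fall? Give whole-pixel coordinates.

(1435, 2275)

Crop width = 2748 − 779 = 1969 px; one third is 656.33 px.
Crop height = 5035 − 895 = 4140 px; one third is 1380.00 px.
The top-left point is one-third across and one-third down within the crop:
x = 779 + 1 × 656.33 ≈ 1435; y = 895 + 1 × 1380.00 ≈ 2275.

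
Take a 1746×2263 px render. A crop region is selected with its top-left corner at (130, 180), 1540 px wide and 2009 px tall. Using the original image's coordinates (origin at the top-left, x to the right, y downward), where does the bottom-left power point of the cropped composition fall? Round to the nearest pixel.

(643, 1519)

One third of the crop width 1540 is 513.33 px.
One third of the crop height 2009 is 669.67 px.
The bottom-left point is one-third across and two-thirds down within the crop:
x = 130 + 1 × 513.33 ≈ 643; y = 180 + 2 × 669.67 ≈ 1519.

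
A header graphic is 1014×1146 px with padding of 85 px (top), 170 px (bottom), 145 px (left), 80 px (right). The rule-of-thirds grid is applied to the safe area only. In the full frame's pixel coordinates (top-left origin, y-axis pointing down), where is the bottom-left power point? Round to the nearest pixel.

(408, 679)

Content width = 1014 − 145 − 80 = 789 px; content height = 1146 − 85 − 170 = 891 px.
Bottom-left is one-third across and two-thirds down within the safe area.
x = 145 + 1 × 789/3 = 145 + 263.00 ≈ 408
y = 85 + 2 × 891/3 = 85 + 594.00 ≈ 679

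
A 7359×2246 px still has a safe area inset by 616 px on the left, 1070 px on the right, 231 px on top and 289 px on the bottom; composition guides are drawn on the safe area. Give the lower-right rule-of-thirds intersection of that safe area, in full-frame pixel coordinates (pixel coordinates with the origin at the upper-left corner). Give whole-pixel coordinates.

Content width = 7359 − 616 − 1070 = 5673 px; content height = 2246 − 231 − 289 = 1726 px.
Lower-right is two-thirds across and two-thirds down within the safe area.
x = 616 + 2 × 5673/3 = 616 + 3782.00 ≈ 4398
y = 231 + 2 × 1726/3 = 231 + 1150.67 ≈ 1382

x = 4398 px, y = 1382 px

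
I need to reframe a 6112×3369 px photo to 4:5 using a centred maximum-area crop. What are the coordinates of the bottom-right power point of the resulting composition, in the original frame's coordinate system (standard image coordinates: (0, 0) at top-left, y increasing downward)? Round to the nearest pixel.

6112/3369 > 4/5, so the 4:5 crop keeps the full height 3369 and trims width to 3369 × 4/5 = 2695.20 px.
Left offset = (6112 − 2695.20)/2 = 1708.40 px; top offset = 0.
Bottom-right is two-thirds across and two-thirds down within the crop:
x = 1708.40 + 2 × 2695.20/3 ≈ 3505; y = 0.00 + 2 × 3369.00/3 ≈ 2246.

x = 3505 px, y = 2246 px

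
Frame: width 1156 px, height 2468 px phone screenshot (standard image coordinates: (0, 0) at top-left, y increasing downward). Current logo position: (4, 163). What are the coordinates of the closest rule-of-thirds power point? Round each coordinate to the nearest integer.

Third lines: x ∈ {385, 771}, y ∈ {823, 1645}.
4 is closer to x = 385; 163 is closer to y = 823.
So the nearest intersection is the upper-left power point.

x = 385 px, y = 823 px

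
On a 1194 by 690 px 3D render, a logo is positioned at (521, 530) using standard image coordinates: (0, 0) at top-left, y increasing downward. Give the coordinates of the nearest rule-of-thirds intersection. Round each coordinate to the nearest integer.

x = 398 px, y = 460 px

Third lines: x ∈ {398, 796}, y ∈ {230, 460}.
521 is closer to x = 398; 530 is closer to y = 460.
So the nearest intersection is the lower-left power point.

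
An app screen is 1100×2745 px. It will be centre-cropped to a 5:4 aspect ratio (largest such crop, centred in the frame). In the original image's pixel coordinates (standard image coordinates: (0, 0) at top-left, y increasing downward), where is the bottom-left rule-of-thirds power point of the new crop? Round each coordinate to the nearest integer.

1100/2745 < 5/4, so the 5:4 crop keeps the full width 1100 and trims height to 1100 × 4/5 = 880.00 px.
Top offset = (2745 − 880.00)/2 = 932.50 px; left offset = 0.
Bottom-left is one-third across and two-thirds down within the crop:
x = 0.00 + 1 × 1100.00/3 ≈ 367; y = 932.50 + 2 × 880.00/3 ≈ 1519.

x = 367 px, y = 1519 px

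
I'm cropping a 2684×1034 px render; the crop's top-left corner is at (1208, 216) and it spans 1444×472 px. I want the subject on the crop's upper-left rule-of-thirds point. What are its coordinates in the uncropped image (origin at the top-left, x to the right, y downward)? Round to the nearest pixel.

One third of the crop width 1444 is 481.33 px.
One third of the crop height 472 is 157.33 px.
The upper-left point is one-third across and one-third down within the crop:
x = 1208 + 1 × 481.33 ≈ 1689; y = 216 + 1 × 157.33 ≈ 373.

(1689, 373)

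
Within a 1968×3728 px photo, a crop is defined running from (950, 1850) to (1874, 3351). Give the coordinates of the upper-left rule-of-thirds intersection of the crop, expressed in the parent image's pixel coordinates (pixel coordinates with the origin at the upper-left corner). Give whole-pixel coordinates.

Crop width = 1874 − 950 = 924 px; one third is 308.00 px.
Crop height = 3351 − 1850 = 1501 px; one third is 500.33 px.
The upper-left point is one-third across and one-third down within the crop:
x = 950 + 1 × 308.00 ≈ 1258; y = 1850 + 1 × 500.33 ≈ 2350.

(1258, 2350)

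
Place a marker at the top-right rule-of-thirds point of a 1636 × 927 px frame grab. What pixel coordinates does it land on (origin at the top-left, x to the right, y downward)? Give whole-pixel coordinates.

The top-right point sits two-thirds of the way across and one-third of the way down.
x = 2 × 1636/3 ≈ 1091; y = 1 × 927/3 ≈ 309.

(1091, 309)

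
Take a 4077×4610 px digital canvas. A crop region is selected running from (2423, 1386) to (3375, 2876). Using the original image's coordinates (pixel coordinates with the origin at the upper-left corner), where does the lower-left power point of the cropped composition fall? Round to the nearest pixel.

Crop width = 3375 − 2423 = 952 px; one third is 317.33 px.
Crop height = 2876 − 1386 = 1490 px; one third is 496.67 px.
The lower-left point is one-third across and two-thirds down within the crop:
x = 2423 + 1 × 317.33 ≈ 2740; y = 1386 + 2 × 496.67 ≈ 2379.

x = 2740 px, y = 2379 px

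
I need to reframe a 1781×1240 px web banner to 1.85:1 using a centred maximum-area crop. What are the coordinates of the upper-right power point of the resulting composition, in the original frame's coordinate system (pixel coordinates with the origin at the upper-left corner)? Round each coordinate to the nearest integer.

1781/1240 < 1.85/1, so the 1.85:1 crop keeps the full width 1781 and trims height to 1781 × 1/1.85 = 962.70 px.
Top offset = (1240 − 962.70)/2 = 138.65 px; left offset = 0.
Upper-right is two-thirds across and one-third down within the crop:
x = 0.00 + 2 × 1781.00/3 ≈ 1187; y = 138.65 + 1 × 962.70/3 ≈ 460.

x = 1187 px, y = 460 px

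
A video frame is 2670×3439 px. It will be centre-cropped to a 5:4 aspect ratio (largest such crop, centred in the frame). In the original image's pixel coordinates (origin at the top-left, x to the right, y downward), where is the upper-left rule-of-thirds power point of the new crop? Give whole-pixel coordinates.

2670/3439 < 5/4, so the 5:4 crop keeps the full width 2670 and trims height to 2670 × 4/5 = 2136.00 px.
Top offset = (3439 − 2136.00)/2 = 651.50 px; left offset = 0.
Upper-left is one-third across and one-third down within the crop:
x = 0.00 + 1 × 2670.00/3 ≈ 890; y = 651.50 + 1 × 2136.00/3 ≈ 1364.

(890, 1364)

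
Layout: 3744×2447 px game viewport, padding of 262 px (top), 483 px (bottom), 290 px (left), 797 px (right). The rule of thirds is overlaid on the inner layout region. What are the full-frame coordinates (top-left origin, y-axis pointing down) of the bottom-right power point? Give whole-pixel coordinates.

(2061, 1397)

Content width = 3744 − 290 − 797 = 2657 px; content height = 2447 − 262 − 483 = 1702 px.
Bottom-right is two-thirds across and two-thirds down within the inner layout region.
x = 290 + 2 × 2657/3 = 290 + 1771.33 ≈ 2061
y = 262 + 2 × 1702/3 = 262 + 1134.67 ≈ 1397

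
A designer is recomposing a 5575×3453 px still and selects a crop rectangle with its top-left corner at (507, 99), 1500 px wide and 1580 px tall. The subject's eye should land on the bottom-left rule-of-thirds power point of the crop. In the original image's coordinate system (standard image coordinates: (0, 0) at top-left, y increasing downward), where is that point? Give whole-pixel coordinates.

(1007, 1152)

One third of the crop width 1500 is 500.00 px.
One third of the crop height 1580 is 526.67 px.
The bottom-left point is one-third across and two-thirds down within the crop:
x = 507 + 1 × 500.00 ≈ 1007; y = 99 + 2 × 526.67 ≈ 1152.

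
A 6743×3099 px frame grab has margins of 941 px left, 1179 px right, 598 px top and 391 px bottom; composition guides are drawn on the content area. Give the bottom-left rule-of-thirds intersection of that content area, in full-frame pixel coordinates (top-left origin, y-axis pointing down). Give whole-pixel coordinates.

(2482, 2005)

Content width = 6743 − 941 − 1179 = 4623 px; content height = 3099 − 598 − 391 = 2110 px.
Bottom-left is one-third across and two-thirds down within the content area.
x = 941 + 1 × 4623/3 = 941 + 1541.00 ≈ 2482
y = 598 + 2 × 2110/3 = 598 + 1406.67 ≈ 2005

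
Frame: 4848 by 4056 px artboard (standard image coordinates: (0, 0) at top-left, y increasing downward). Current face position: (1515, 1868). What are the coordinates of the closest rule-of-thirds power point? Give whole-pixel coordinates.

Third lines: x ∈ {1616, 3232}, y ∈ {1352, 2704}.
1515 is closer to x = 1616; 1868 is closer to y = 1352.
So the nearest intersection is the upper-left power point.

x = 1616 px, y = 1352 px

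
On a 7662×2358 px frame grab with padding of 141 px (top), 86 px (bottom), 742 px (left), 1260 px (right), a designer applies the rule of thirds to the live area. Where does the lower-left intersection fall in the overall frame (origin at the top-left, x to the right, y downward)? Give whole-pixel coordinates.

Content width = 7662 − 742 − 1260 = 5660 px; content height = 2358 − 141 − 86 = 2131 px.
Lower-left is one-third across and two-thirds down within the live area.
x = 742 + 1 × 5660/3 = 742 + 1886.67 ≈ 2629
y = 141 + 2 × 2131/3 = 141 + 1420.67 ≈ 1562

x = 2629 px, y = 1562 px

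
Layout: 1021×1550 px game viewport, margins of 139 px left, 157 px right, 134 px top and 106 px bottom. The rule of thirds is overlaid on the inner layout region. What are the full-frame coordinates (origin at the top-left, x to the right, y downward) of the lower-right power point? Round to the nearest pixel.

Content width = 1021 − 139 − 157 = 725 px; content height = 1550 − 134 − 106 = 1310 px.
Lower-right is two-thirds across and two-thirds down within the inner layout region.
x = 139 + 2 × 725/3 = 139 + 483.33 ≈ 622
y = 134 + 2 × 1310/3 = 134 + 873.33 ≈ 1007

(622, 1007)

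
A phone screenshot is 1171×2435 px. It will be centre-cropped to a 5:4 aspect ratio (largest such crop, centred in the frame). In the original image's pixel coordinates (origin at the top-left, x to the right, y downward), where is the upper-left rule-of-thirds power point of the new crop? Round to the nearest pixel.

x = 390 px, y = 1061 px

1171/2435 < 5/4, so the 5:4 crop keeps the full width 1171 and trims height to 1171 × 4/5 = 936.80 px.
Top offset = (2435 − 936.80)/2 = 749.10 px; left offset = 0.
Upper-left is one-third across and one-third down within the crop:
x = 0.00 + 1 × 1171.00/3 ≈ 390; y = 749.10 + 1 × 936.80/3 ≈ 1061.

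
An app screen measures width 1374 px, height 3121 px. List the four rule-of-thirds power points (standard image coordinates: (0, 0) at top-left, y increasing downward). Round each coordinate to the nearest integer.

One third of 1374 is 458; one third of 3121 is 1040.33.
Vertical third lines at x = 458 and x = 916; horizontal third lines at y = 1040 and y = 2081.

(458, 1040), (916, 1040), (458, 2081), (916, 2081)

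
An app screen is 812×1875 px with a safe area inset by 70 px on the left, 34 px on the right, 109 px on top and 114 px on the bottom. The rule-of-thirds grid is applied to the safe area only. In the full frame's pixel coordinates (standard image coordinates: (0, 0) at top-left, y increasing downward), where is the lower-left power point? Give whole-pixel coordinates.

Content width = 812 − 70 − 34 = 708 px; content height = 1875 − 109 − 114 = 1652 px.
Lower-left is one-third across and two-thirds down within the safe area.
x = 70 + 1 × 708/3 = 70 + 236.00 ≈ 306
y = 109 + 2 × 1652/3 = 109 + 1101.33 ≈ 1210

x = 306 px, y = 1210 px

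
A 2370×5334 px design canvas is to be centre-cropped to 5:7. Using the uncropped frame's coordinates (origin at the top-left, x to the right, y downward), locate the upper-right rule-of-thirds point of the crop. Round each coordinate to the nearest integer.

x = 1580 px, y = 2114 px

2370/5334 < 5/7, so the 5:7 crop keeps the full width 2370 and trims height to 2370 × 7/5 = 3318.00 px.
Top offset = (5334 − 3318.00)/2 = 1008.00 px; left offset = 0.
Upper-right is two-thirds across and one-third down within the crop:
x = 0.00 + 2 × 2370.00/3 ≈ 1580; y = 1008.00 + 1 × 3318.00/3 ≈ 2114.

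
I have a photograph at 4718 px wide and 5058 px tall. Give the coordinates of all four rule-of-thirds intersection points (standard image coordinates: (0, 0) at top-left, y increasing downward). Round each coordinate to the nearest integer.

(1573, 1686), (3145, 1686), (1573, 3372), (3145, 3372)

One third of 4718 is 1572.67; one third of 5058 is 1686.
Vertical third lines at x = 1573 and x = 3145; horizontal third lines at y = 1686 and y = 3372.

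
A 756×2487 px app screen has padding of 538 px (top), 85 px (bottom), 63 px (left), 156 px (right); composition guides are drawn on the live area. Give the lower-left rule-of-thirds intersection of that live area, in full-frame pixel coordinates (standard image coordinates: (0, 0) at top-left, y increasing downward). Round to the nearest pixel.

Content width = 756 − 63 − 156 = 537 px; content height = 2487 − 538 − 85 = 1864 px.
Lower-left is one-third across and two-thirds down within the live area.
x = 63 + 1 × 537/3 = 63 + 179.00 ≈ 242
y = 538 + 2 × 1864/3 = 538 + 1242.67 ≈ 1781

x = 242 px, y = 1781 px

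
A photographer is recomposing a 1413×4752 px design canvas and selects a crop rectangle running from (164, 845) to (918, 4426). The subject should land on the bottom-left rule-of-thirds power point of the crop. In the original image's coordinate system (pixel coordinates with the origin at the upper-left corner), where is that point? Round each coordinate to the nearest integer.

(415, 3232)

Crop width = 918 − 164 = 754 px; one third is 251.33 px.
Crop height = 4426 − 845 = 3581 px; one third is 1193.67 px.
The bottom-left point is one-third across and two-thirds down within the crop:
x = 164 + 1 × 251.33 ≈ 415; y = 845 + 2 × 1193.67 ≈ 3232.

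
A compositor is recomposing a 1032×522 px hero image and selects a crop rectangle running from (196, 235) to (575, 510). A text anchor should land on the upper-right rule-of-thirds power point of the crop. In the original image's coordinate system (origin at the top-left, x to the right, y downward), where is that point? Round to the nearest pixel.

Crop width = 575 − 196 = 379 px; one third is 126.33 px.
Crop height = 510 − 235 = 275 px; one third is 91.67 px.
The upper-right point is two-thirds across and one-third down within the crop:
x = 196 + 2 × 126.33 ≈ 449; y = 235 + 1 × 91.67 ≈ 327.

x = 449 px, y = 327 px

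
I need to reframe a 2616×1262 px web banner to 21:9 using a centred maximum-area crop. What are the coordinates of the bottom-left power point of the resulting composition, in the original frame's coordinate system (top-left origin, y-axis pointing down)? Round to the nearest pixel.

2616/1262 < 21/9, so the 21:9 crop keeps the full width 2616 and trims height to 2616 × 9/21 = 1121.14 px.
Top offset = (1262 − 1121.14)/2 = 70.43 px; left offset = 0.
Bottom-left is one-third across and two-thirds down within the crop:
x = 0.00 + 1 × 2616.00/3 ≈ 872; y = 70.43 + 2 × 1121.14/3 ≈ 818.

x = 872 px, y = 818 px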